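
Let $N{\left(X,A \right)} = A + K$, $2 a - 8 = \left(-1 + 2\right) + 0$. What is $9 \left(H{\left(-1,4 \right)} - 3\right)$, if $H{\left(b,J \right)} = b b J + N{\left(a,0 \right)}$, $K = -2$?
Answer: $-9$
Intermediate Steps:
$a = \frac{9}{2}$ ($a = 4 + \frac{\left(-1 + 2\right) + 0}{2} = 4 + \frac{1 + 0}{2} = 4 + \frac{1}{2} \cdot 1 = 4 + \frac{1}{2} = \frac{9}{2} \approx 4.5$)
$N{\left(X,A \right)} = -2 + A$ ($N{\left(X,A \right)} = A - 2 = -2 + A$)
$H{\left(b,J \right)} = -2 + J b^{2}$ ($H{\left(b,J \right)} = b b J + \left(-2 + 0\right) = b^{2} J - 2 = J b^{2} - 2 = -2 + J b^{2}$)
$9 \left(H{\left(-1,4 \right)} - 3\right) = 9 \left(\left(-2 + 4 \left(-1\right)^{2}\right) - 3\right) = 9 \left(\left(-2 + 4 \cdot 1\right) - 3\right) = 9 \left(\left(-2 + 4\right) - 3\right) = 9 \left(2 - 3\right) = 9 \left(-1\right) = -9$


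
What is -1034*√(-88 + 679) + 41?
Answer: 41 - 1034*√591 ≈ -25096.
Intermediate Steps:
-1034*√(-88 + 679) + 41 = -1034*√591 + 41 = 41 - 1034*√591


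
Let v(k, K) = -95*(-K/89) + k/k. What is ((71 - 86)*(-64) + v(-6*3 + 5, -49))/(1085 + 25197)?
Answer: 40437/1169549 ≈ 0.034575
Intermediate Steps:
v(k, K) = 1 + 95*K/89 (v(k, K) = -(-95)*K/89 + 1 = 95*K/89 + 1 = 1 + 95*K/89)
((71 - 86)*(-64) + v(-6*3 + 5, -49))/(1085 + 25197) = ((71 - 86)*(-64) + (1 + (95/89)*(-49)))/(1085 + 25197) = (-15*(-64) + (1 - 4655/89))/26282 = (960 - 4566/89)*(1/26282) = (80874/89)*(1/26282) = 40437/1169549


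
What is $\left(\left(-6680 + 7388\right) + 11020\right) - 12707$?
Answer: $-979$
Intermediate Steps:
$\left(\left(-6680 + 7388\right) + 11020\right) - 12707 = \left(708 + 11020\right) - 12707 = 11728 - 12707 = -979$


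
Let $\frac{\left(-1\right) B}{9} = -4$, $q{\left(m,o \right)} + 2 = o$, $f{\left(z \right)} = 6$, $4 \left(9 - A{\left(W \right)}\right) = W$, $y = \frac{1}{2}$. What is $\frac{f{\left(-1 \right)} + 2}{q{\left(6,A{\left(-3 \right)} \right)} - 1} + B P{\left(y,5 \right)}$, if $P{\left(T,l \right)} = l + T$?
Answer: $\frac{5378}{27} \approx 199.19$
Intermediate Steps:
$y = \frac{1}{2} \approx 0.5$
$A{\left(W \right)} = 9 - \frac{W}{4}$
$P{\left(T,l \right)} = T + l$
$q{\left(m,o \right)} = -2 + o$
$B = 36$ ($B = \left(-9\right) \left(-4\right) = 36$)
$\frac{f{\left(-1 \right)} + 2}{q{\left(6,A{\left(-3 \right)} \right)} - 1} + B P{\left(y,5 \right)} = \frac{6 + 2}{\left(-2 + \left(9 - - \frac{3}{4}\right)\right) - 1} + 36 \left(\frac{1}{2} + 5\right) = \frac{8}{\left(-2 + \left(9 + \frac{3}{4}\right)\right) - 1} + 36 \cdot \frac{11}{2} = \frac{8}{\left(-2 + \frac{39}{4}\right) - 1} + 198 = \frac{8}{\frac{31}{4} - 1} + 198 = \frac{8}{\frac{27}{4}} + 198 = 8 \cdot \frac{4}{27} + 198 = \frac{32}{27} + 198 = \frac{5378}{27}$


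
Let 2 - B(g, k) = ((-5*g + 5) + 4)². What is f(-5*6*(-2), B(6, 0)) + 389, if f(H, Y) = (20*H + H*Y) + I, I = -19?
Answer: -24770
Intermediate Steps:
B(g, k) = 2 - (9 - 5*g)² (B(g, k) = 2 - ((-5*g + 5) + 4)² = 2 - ((5 - 5*g) + 4)² = 2 - (9 - 5*g)²)
f(H, Y) = -19 + 20*H + H*Y (f(H, Y) = (20*H + H*Y) - 19 = -19 + 20*H + H*Y)
f(-5*6*(-2), B(6, 0)) + 389 = (-19 + 20*(-5*6*(-2)) + (-5*6*(-2))*(2 - (-9 + 5*6)²)) + 389 = (-19 + 20*(-30*(-2)) + (-30*(-2))*(2 - (-9 + 30)²)) + 389 = (-19 + 20*60 + 60*(2 - 1*21²)) + 389 = (-19 + 1200 + 60*(2 - 1*441)) + 389 = (-19 + 1200 + 60*(2 - 441)) + 389 = (-19 + 1200 + 60*(-439)) + 389 = (-19 + 1200 - 26340) + 389 = -25159 + 389 = -24770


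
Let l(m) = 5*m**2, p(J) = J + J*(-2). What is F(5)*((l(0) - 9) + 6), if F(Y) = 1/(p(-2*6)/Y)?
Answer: -5/4 ≈ -1.2500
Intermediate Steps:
p(J) = -J (p(J) = J - 2*J = -J)
F(Y) = Y/12 (F(Y) = 1/((-(-2)*6)/Y) = 1/((-1*(-12))/Y) = 1/(12/Y) = Y/12)
F(5)*((l(0) - 9) + 6) = ((1/12)*5)*((5*0**2 - 9) + 6) = 5*((5*0 - 9) + 6)/12 = 5*((0 - 9) + 6)/12 = 5*(-9 + 6)/12 = (5/12)*(-3) = -5/4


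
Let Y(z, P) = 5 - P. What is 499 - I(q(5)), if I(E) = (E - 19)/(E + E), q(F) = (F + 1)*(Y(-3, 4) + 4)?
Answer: 29929/60 ≈ 498.82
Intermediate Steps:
q(F) = 5 + 5*F (q(F) = (F + 1)*((5 - 1*4) + 4) = (1 + F)*((5 - 4) + 4) = (1 + F)*(1 + 4) = (1 + F)*5 = 5 + 5*F)
I(E) = (-19 + E)/(2*E) (I(E) = (-19 + E)/((2*E)) = (-19 + E)*(1/(2*E)) = (-19 + E)/(2*E))
499 - I(q(5)) = 499 - (-19 + (5 + 5*5))/(2*(5 + 5*5)) = 499 - (-19 + (5 + 25))/(2*(5 + 25)) = 499 - (-19 + 30)/(2*30) = 499 - 11/(2*30) = 499 - 1*11/60 = 499 - 11/60 = 29929/60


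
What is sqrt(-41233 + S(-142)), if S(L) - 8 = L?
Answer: I*sqrt(41367) ≈ 203.39*I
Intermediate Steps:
S(L) = 8 + L
sqrt(-41233 + S(-142)) = sqrt(-41233 + (8 - 142)) = sqrt(-41233 - 134) = sqrt(-41367) = I*sqrt(41367)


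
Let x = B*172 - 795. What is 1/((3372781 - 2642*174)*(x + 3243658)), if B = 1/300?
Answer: 75/708502373862064 ≈ 1.0586e-13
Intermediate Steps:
B = 1/300 ≈ 0.0033333
x = -59582/75 (x = (1/300)*172 - 795 = 43/75 - 795 = -59582/75 ≈ -794.43)
1/((3372781 - 2642*174)*(x + 3243658)) = 1/((3372781 - 2642*174)*(-59582/75 + 3243658)) = 1/((3372781 - 459708)*(243214768/75)) = 1/(2913073*(243214768/75)) = 1/(708502373862064/75) = 75/708502373862064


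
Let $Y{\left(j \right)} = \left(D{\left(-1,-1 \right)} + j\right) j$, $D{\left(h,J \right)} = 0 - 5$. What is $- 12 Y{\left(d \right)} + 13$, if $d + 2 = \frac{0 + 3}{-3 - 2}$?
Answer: $- \frac{5603}{25} \approx -224.12$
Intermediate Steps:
$d = - \frac{13}{5}$ ($d = -2 + \frac{0 + 3}{-3 - 2} = -2 + \frac{3}{-5} = -2 + 3 \left(- \frac{1}{5}\right) = -2 - \frac{3}{5} = - \frac{13}{5} \approx -2.6$)
$D{\left(h,J \right)} = -5$
$Y{\left(j \right)} = j \left(-5 + j\right)$ ($Y{\left(j \right)} = \left(-5 + j\right) j = j \left(-5 + j\right)$)
$- 12 Y{\left(d \right)} + 13 = - 12 \left(- \frac{13 \left(-5 - \frac{13}{5}\right)}{5}\right) + 13 = - 12 \left(\left(- \frac{13}{5}\right) \left(- \frac{38}{5}\right)\right) + 13 = \left(-12\right) \frac{494}{25} + 13 = - \frac{5928}{25} + 13 = - \frac{5603}{25}$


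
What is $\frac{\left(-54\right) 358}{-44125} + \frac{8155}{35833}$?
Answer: $\frac{150366133}{225875875} \approx 0.6657$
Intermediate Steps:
$\frac{\left(-54\right) 358}{-44125} + \frac{8155}{35833} = \left(-19332\right) \left(- \frac{1}{44125}\right) + 8155 \cdot \frac{1}{35833} = \frac{19332}{44125} + \frac{1165}{5119} = \frac{150366133}{225875875}$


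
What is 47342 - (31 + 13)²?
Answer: 45406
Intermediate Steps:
47342 - (31 + 13)² = 47342 - 1*44² = 47342 - 1*1936 = 47342 - 1936 = 45406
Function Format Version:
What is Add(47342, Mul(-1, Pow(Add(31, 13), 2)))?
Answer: 45406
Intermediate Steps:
Add(47342, Mul(-1, Pow(Add(31, 13), 2))) = Add(47342, Mul(-1, Pow(44, 2))) = Add(47342, Mul(-1, 1936)) = Add(47342, -1936) = 45406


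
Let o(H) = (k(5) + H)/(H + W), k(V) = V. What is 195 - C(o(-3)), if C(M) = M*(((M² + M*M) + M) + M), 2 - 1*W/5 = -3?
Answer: 259521/1331 ≈ 194.98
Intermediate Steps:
W = 25 (W = 10 - 5*(-3) = 10 + 15 = 25)
o(H) = (5 + H)/(25 + H) (o(H) = (5 + H)/(H + 25) = (5 + H)/(25 + H))
C(M) = M*(2*M + 2*M²) (C(M) = M*(((M² + M²) + M) + M) = M*((2*M² + M) + M) = M*((M + 2*M²) + M) = M*(2*M + 2*M²))
195 - C(o(-3)) = 195 - 2*((5 - 3)/(25 - 3))²*(1 + (5 - 3)/(25 - 3)) = 195 - 2*(2/22)²*(1 + 2/22) = 195 - 2*((1/22)*2)²*(1 + (1/22)*2) = 195 - 2*(1/11)²*(1 + 1/11) = 195 - 2*12/(121*11) = 195 - 1*24/1331 = 195 - 24/1331 = 259521/1331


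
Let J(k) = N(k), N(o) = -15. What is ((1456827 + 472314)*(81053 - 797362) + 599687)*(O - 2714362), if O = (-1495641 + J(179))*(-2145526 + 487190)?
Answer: -3427425010620720876955628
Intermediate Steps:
J(k) = -15
O = 2480300188416 (O = (-1495641 - 15)*(-2145526 + 487190) = -1495656*(-1658336) = 2480300188416)
((1456827 + 472314)*(81053 - 797362) + 599687)*(O - 2714362) = ((1456827 + 472314)*(81053 - 797362) + 599687)*(2480300188416 - 2714362) = (1929141*(-716309) + 599687)*2480297474054 = (-1381861060569 + 599687)*2480297474054 = -1381860460882*2480297474054 = -3427425010620720876955628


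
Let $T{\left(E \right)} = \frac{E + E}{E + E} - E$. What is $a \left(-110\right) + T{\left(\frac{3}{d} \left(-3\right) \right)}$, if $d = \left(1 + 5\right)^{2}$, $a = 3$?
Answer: $- \frac{1315}{4} \approx -328.75$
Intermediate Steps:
$d = 36$ ($d = 6^{2} = 36$)
$T{\left(E \right)} = 1 - E$ ($T{\left(E \right)} = \frac{2 E}{2 E} - E = 2 E \frac{1}{2 E} - E = 1 - E$)
$a \left(-110\right) + T{\left(\frac{3}{d} \left(-3\right) \right)} = 3 \left(-110\right) + \left(1 - \frac{3}{36} \left(-3\right)\right) = -330 + \left(1 - 3 \cdot \frac{1}{36} \left(-3\right)\right) = -330 + \left(1 - \frac{1}{12} \left(-3\right)\right) = -330 + \left(1 - - \frac{1}{4}\right) = -330 + \left(1 + \frac{1}{4}\right) = -330 + \frac{5}{4} = - \frac{1315}{4}$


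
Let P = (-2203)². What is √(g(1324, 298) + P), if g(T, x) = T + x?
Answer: √4854831 ≈ 2203.4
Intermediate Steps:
P = 4853209
√(g(1324, 298) + P) = √((1324 + 298) + 4853209) = √(1622 + 4853209) = √4854831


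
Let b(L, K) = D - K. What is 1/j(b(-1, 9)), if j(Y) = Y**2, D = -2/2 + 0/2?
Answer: 1/100 ≈ 0.010000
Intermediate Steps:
D = -1 (D = -2*1/2 + 0*(1/2) = -1 + 0 = -1)
b(L, K) = -1 - K
1/j(b(-1, 9)) = 1/((-1 - 1*9)**2) = 1/((-1 - 9)**2) = 1/((-10)**2) = 1/100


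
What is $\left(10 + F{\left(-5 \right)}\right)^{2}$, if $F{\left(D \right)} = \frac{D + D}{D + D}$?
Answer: $121$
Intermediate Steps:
$F{\left(D \right)} = 1$ ($F{\left(D \right)} = \frac{2 D}{2 D} = 2 D \frac{1}{2 D} = 1$)
$\left(10 + F{\left(-5 \right)}\right)^{2} = \left(10 + 1\right)^{2} = 11^{2} = 121$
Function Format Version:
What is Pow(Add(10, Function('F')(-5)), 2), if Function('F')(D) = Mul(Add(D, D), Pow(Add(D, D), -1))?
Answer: 121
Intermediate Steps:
Function('F')(D) = 1 (Function('F')(D) = Mul(Mul(2, D), Pow(Mul(2, D), -1)) = Mul(Mul(2, D), Mul(Rational(1, 2), Pow(D, -1))) = 1)
Pow(Add(10, Function('F')(-5)), 2) = Pow(Add(10, 1), 2) = Pow(11, 2) = 121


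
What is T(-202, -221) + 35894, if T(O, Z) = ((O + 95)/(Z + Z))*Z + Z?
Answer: 71239/2 ≈ 35620.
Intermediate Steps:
T(O, Z) = 95/2 + Z + O/2 (T(O, Z) = ((95 + O)/((2*Z)))*Z + Z = ((95 + O)*(1/(2*Z)))*Z + Z = ((95 + O)/(2*Z))*Z + Z = (95/2 + O/2) + Z = 95/2 + Z + O/2)
T(-202, -221) + 35894 = (95/2 - 221 + (1/2)*(-202)) + 35894 = (95/2 - 221 - 101) + 35894 = -549/2 + 35894 = 71239/2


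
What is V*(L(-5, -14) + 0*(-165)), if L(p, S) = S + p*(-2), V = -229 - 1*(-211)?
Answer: 72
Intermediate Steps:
V = -18 (V = -229 + 211 = -18)
L(p, S) = S - 2*p
V*(L(-5, -14) + 0*(-165)) = -18*((-14 - 2*(-5)) + 0*(-165)) = -18*((-14 + 10) + 0) = -18*(-4 + 0) = -18*(-4) = 72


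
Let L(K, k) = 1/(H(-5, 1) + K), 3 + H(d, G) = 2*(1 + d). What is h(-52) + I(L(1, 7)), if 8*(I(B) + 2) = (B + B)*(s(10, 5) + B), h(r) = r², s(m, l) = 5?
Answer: 1080751/400 ≈ 2701.9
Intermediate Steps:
H(d, G) = -1 + 2*d (H(d, G) = -3 + 2*(1 + d) = -3 + (2 + 2*d) = -1 + 2*d)
L(K, k) = 1/(-11 + K) (L(K, k) = 1/((-1 + 2*(-5)) + K) = 1/((-1 - 10) + K) = 1/(-11 + K))
I(B) = -2 + B*(5 + B)/4 (I(B) = -2 + ((B + B)*(5 + B))/8 = -2 + ((2*B)*(5 + B))/8 = -2 + (2*B*(5 + B))/8 = -2 + B*(5 + B)/4)
h(-52) + I(L(1, 7)) = (-52)² + (-2 + (1/(-11 + 1))²/4 + 5/(4*(-11 + 1))) = 2704 + (-2 + (1/(-10))²/4 + (5/4)/(-10)) = 2704 + (-2 + (-⅒)²/4 + (5/4)*(-⅒)) = 2704 + (-2 + (¼)*(1/100) - ⅛) = 2704 + (-2 + 1/400 - ⅛) = 2704 - 849/400 = 1080751/400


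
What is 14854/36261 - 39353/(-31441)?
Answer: 82347989/49568787 ≈ 1.6613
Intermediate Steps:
14854/36261 - 39353/(-31441) = 14854*(1/36261) - 39353*(-1/31441) = 14854/36261 + 1711/1367 = 82347989/49568787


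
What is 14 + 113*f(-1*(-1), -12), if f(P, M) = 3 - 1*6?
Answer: -325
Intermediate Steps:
f(P, M) = -3 (f(P, M) = 3 - 6 = -3)
14 + 113*f(-1*(-1), -12) = 14 + 113*(-3) = 14 - 339 = -325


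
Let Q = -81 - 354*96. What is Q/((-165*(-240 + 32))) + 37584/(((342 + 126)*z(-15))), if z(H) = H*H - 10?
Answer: -304521/491920 ≈ -0.61905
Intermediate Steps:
z(H) = -10 + H² (z(H) = H² - 10 = -10 + H²)
Q = -34065 (Q = -81 - 33984 = -34065)
Q/((-165*(-240 + 32))) + 37584/(((342 + 126)*z(-15))) = -34065*(-1/(165*(-240 + 32))) + 37584/(((342 + 126)*(-10 + (-15)²))) = -34065/((-165*(-208))) + 37584/((468*(-10 + 225))) = -34065/34320 + 37584/((468*215)) = -34065*1/34320 + 37584/100620 = -2271/2288 + 37584*(1/100620) = -2271/2288 + 1044/2795 = -304521/491920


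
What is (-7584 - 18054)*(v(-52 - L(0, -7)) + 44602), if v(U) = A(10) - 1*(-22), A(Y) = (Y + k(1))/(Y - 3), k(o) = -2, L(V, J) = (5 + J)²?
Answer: -8008695888/7 ≈ -1.1441e+9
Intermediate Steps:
A(Y) = (-2 + Y)/(-3 + Y) (A(Y) = (Y - 2)/(Y - 3) = (-2 + Y)/(-3 + Y))
v(U) = 162/7 (v(U) = (-2 + 10)/(-3 + 10) - 1*(-22) = 8/7 + 22 = 162/7)
(-7584 - 18054)*(v(-52 - L(0, -7)) + 44602) = (-7584 - 18054)*(162/7 + 44602) = -25638*312376/7 = -8008695888/7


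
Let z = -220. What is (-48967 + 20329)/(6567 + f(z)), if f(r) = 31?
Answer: -14319/3299 ≈ -4.3404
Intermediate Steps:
(-48967 + 20329)/(6567 + f(z)) = (-48967 + 20329)/(6567 + 31) = -28638/6598 = -28638*1/6598 = -14319/3299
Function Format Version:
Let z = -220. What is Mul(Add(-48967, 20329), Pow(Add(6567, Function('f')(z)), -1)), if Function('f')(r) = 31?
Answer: Rational(-14319, 3299) ≈ -4.3404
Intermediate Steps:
Mul(Add(-48967, 20329), Pow(Add(6567, Function('f')(z)), -1)) = Mul(Add(-48967, 20329), Pow(Add(6567, 31), -1)) = Mul(-28638, Pow(6598, -1)) = Mul(-28638, Rational(1, 6598)) = Rational(-14319, 3299)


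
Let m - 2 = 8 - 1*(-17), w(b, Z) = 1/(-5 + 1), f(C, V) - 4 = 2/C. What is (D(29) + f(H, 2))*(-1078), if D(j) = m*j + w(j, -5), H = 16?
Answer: -3393005/4 ≈ -8.4825e+5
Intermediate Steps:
f(C, V) = 4 + 2/C
w(b, Z) = -1/4 (w(b, Z) = 1/(-4) = -1/4)
m = 27 (m = 2 + (8 - 1*(-17)) = 2 + (8 + 17) = 2 + 25 = 27)
D(j) = -1/4 + 27*j (D(j) = 27*j - 1/4 = -1/4 + 27*j)
(D(29) + f(H, 2))*(-1078) = ((-1/4 + 27*29) + (4 + 2/16))*(-1078) = ((-1/4 + 783) + (4 + 2*(1/16)))*(-1078) = (3131/4 + (4 + 1/8))*(-1078) = (3131/4 + 33/8)*(-1078) = (6295/8)*(-1078) = -3393005/4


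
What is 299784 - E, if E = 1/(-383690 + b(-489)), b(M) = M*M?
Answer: 43339473097/144569 ≈ 2.9978e+5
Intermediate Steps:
b(M) = M²
E = -1/144569 (E = 1/(-383690 + (-489)²) = 1/(-383690 + 239121) = 1/(-144569) = -1/144569 ≈ -6.9171e-6)
299784 - E = 299784 - 1*(-1/144569) = 299784 + 1/144569 = 43339473097/144569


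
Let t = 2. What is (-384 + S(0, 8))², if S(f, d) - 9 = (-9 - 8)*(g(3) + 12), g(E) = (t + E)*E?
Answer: 695556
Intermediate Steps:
g(E) = E*(2 + E) (g(E) = (2 + E)*E = E*(2 + E))
S(f, d) = -450 (S(f, d) = 9 + (-9 - 8)*(3*(2 + 3) + 12) = 9 - 17*(3*5 + 12) = 9 - 17*(15 + 12) = 9 - 17*27 = 9 - 459 = -450)
(-384 + S(0, 8))² = (-384 - 450)² = (-834)² = 695556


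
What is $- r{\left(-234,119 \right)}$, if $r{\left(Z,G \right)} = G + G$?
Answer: $-238$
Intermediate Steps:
$r{\left(Z,G \right)} = 2 G$
$- r{\left(-234,119 \right)} = - 2 \cdot 119 = \left(-1\right) 238 = -238$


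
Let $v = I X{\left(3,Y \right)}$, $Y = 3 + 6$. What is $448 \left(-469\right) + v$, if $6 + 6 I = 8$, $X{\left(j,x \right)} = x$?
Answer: $-210109$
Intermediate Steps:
$Y = 9$
$I = \frac{1}{3}$ ($I = -1 + \frac{1}{6} \cdot 8 = -1 + \frac{4}{3} = \frac{1}{3} \approx 0.33333$)
$v = 3$ ($v = \frac{1}{3} \cdot 9 = 3$)
$448 \left(-469\right) + v = 448 \left(-469\right) + 3 = -210112 + 3 = -210109$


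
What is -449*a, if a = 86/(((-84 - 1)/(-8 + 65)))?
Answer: 2200998/85 ≈ 25894.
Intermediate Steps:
a = -4902/85 (a = 86/((-85/57)) = 86/((-85*1/57)) = 86/(-85/57) = 86*(-57/85) = -4902/85 ≈ -57.671)
-449*a = -449*(-4902/85) = 2200998/85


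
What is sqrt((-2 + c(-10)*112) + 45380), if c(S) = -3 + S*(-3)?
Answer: 3*sqrt(5378) ≈ 220.00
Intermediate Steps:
c(S) = -3 - 3*S
sqrt((-2 + c(-10)*112) + 45380) = sqrt((-2 + (-3 - 3*(-10))*112) + 45380) = sqrt((-2 + (-3 + 30)*112) + 45380) = sqrt((-2 + 27*112) + 45380) = sqrt((-2 + 3024) + 45380) = sqrt(3022 + 45380) = sqrt(48402) = 3*sqrt(5378)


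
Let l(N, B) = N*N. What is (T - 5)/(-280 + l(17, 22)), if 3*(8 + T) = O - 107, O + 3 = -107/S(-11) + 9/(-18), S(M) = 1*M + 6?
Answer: -427/90 ≈ -4.7444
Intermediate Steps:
S(M) = 6 + M (S(M) = M + 6 = 6 + M)
l(N, B) = N²
O = 179/10 (O = -3 + (-107/(6 - 11) + 9/(-18)) = -3 + (-107/(-5) + 9*(-1/18)) = -3 + (-107*(-⅕) - ½) = -3 + (107/5 - ½) = -3 + 209/10 = 179/10 ≈ 17.900)
T = -377/10 (T = -8 + (179/10 - 107)/3 = -8 + (⅓)*(-891/10) = -8 - 297/10 = -377/10 ≈ -37.700)
(T - 5)/(-280 + l(17, 22)) = (-377/10 - 5)/(-280 + 17²) = -427/(10*(-280 + 289)) = -427/10/9 = -427/10*⅑ = -427/90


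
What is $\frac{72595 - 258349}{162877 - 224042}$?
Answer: $\frac{185754}{61165} \approx 3.0369$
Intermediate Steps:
$\frac{72595 - 258349}{162877 - 224042} = \frac{72595 - 258349}{-61165} = \left(-185754\right) \left(- \frac{1}{61165}\right) = \frac{185754}{61165}$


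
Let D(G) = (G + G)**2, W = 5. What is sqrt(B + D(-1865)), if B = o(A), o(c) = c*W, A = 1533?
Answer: sqrt(13920565) ≈ 3731.0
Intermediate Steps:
D(G) = 4*G**2 (D(G) = (2*G)**2 = 4*G**2)
o(c) = 5*c (o(c) = c*5 = 5*c)
B = 7665 (B = 5*1533 = 7665)
sqrt(B + D(-1865)) = sqrt(7665 + 4*(-1865)**2) = sqrt(7665 + 4*3478225) = sqrt(7665 + 13912900) = sqrt(13920565)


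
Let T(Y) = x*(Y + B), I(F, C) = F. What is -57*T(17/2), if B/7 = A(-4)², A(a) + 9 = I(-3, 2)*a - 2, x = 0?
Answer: 0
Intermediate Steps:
A(a) = -11 - 3*a (A(a) = -9 + (-3*a - 2) = -9 + (-2 - 3*a) = -11 - 3*a)
B = 7 (B = 7*(-11 - 3*(-4))² = 7*(-11 + 12)² = 7*1² = 7*1 = 7)
T(Y) = 0 (T(Y) = 0*(Y + 7) = 0*(7 + Y) = 0)
-57*T(17/2) = -57*0 = 0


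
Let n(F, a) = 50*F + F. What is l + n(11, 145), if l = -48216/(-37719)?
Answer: 7069525/12573 ≈ 562.28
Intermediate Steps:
n(F, a) = 51*F
l = 16072/12573 (l = -48216*(-1/37719) = 16072/12573 ≈ 1.2783)
l + n(11, 145) = 16072/12573 + 51*11 = 16072/12573 + 561 = 7069525/12573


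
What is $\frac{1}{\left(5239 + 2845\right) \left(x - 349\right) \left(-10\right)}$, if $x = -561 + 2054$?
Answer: $- \frac{1}{92480960} \approx -1.0813 \cdot 10^{-8}$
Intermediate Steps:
$x = 1493$
$\frac{1}{\left(5239 + 2845\right) \left(x - 349\right) \left(-10\right)} = \frac{1}{\left(5239 + 2845\right) \left(1493 - 349\right) \left(-10\right)} = \frac{1}{8084 \cdot 1144 \left(-10\right)} = \frac{1}{9248096 \left(-10\right)} = \frac{1}{-92480960} = - \frac{1}{92480960}$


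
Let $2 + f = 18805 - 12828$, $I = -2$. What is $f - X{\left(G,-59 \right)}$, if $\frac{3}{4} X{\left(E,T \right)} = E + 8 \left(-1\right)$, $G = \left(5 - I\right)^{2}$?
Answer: $\frac{17761}{3} \approx 5920.3$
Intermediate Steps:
$G = 49$ ($G = \left(5 - -2\right)^{2} = \left(5 + 2\right)^{2} = 7^{2} = 49$)
$f = 5975$ ($f = -2 + \left(18805 - 12828\right) = -2 + 5977 = 5975$)
$X{\left(E,T \right)} = - \frac{32}{3} + \frac{4 E}{3}$ ($X{\left(E,T \right)} = \frac{4 \left(E + 8 \left(-1\right)\right)}{3} = \frac{4 \left(E - 8\right)}{3} = \frac{4 \left(-8 + E\right)}{3} = - \frac{32}{3} + \frac{4 E}{3}$)
$f - X{\left(G,-59 \right)} = 5975 - \left(- \frac{32}{3} + \frac{4}{3} \cdot 49\right) = 5975 - \left(- \frac{32}{3} + \frac{196}{3}\right) = 5975 - \frac{164}{3} = \frac{17761}{3}$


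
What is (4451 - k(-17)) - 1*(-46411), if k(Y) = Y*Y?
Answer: 50573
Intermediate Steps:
k(Y) = Y²
(4451 - k(-17)) - 1*(-46411) = (4451 - 1*(-17)²) - 1*(-46411) = (4451 - 1*289) + 46411 = (4451 - 289) + 46411 = 4162 + 46411 = 50573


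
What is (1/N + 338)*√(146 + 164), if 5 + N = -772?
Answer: 262625*√310/777 ≈ 5951.1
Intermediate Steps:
N = -777 (N = -5 - 772 = -777)
(1/N + 338)*√(146 + 164) = (1/(-777) + 338)*√(146 + 164) = (-1/777 + 338)*√310 = 262625*√310/777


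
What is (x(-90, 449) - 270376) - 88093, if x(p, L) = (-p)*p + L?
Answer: -366120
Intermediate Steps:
x(p, L) = L - p² (x(p, L) = -p² + L = L - p²)
(x(-90, 449) - 270376) - 88093 = ((449 - 1*(-90)²) - 270376) - 88093 = ((449 - 1*8100) - 270376) - 88093 = ((449 - 8100) - 270376) - 88093 = (-7651 - 270376) - 88093 = -278027 - 88093 = -366120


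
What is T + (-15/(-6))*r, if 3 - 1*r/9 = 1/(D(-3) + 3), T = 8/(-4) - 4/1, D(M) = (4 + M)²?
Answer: 447/8 ≈ 55.875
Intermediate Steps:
T = -6 (T = 8*(-¼) - 4*1 = -2 - 4 = -6)
r = 99/4 (r = 27 - 9/((4 - 3)² + 3) = 27 - 9/(1² + 3) = 27 - 9/(1 + 3) = 27 - 9/4 = 99/4 ≈ 24.750)
T + (-15/(-6))*r = -6 - 15/(-6)*(99/4) = -6 - 15*(-⅙)*(99/4) = -6 + (5/2)*(99/4) = -6 + 495/8 = 447/8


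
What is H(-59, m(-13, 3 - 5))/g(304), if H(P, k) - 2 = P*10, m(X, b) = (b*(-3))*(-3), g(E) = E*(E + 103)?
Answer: -147/30932 ≈ -0.0047524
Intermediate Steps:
g(E) = E*(103 + E)
m(X, b) = 9*b (m(X, b) = -3*b*(-3) = 9*b)
H(P, k) = 2 + 10*P (H(P, k) = 2 + P*10 = 2 + 10*P)
H(-59, m(-13, 3 - 5))/g(304) = (2 + 10*(-59))/((304*(103 + 304))) = (2 - 590)/((304*407)) = -588/123728 = -588*1/123728 = -147/30932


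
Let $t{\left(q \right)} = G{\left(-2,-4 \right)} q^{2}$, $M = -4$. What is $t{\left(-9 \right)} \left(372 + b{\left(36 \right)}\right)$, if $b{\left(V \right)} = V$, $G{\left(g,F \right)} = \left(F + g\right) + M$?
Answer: $-330480$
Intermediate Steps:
$G{\left(g,F \right)} = -4 + F + g$ ($G{\left(g,F \right)} = \left(F + g\right) - 4 = -4 + F + g$)
$t{\left(q \right)} = - 10 q^{2}$ ($t{\left(q \right)} = \left(-4 - 4 - 2\right) q^{2} = - 10 q^{2}$)
$t{\left(-9 \right)} \left(372 + b{\left(36 \right)}\right) = - 10 \left(-9\right)^{2} \left(372 + 36\right) = \left(-10\right) 81 \cdot 408 = \left(-810\right) 408 = -330480$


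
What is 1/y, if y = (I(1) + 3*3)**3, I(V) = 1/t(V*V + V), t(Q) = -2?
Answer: 8/4913 ≈ 0.0016283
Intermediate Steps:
I(V) = -1/2 (I(V) = 1/(-2) = -1/2)
y = 4913/8 (y = (-1/2 + 3*3)**3 = (-1/2 + 9)**3 = (17/2)**3 = 4913/8 ≈ 614.13)
1/y = 1/(4913/8) = 8/4913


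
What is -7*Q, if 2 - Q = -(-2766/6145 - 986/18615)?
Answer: -14101318/1345755 ≈ -10.478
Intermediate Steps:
Q = 2014474/1345755 (Q = 2 - (-1)*(-2766/6145 - 986/18615) = 2 - (-1)*(-2766*1/6145 - 986*1/18615) = 2 - (-1)*(-2766/6145 - 58/1095) = 2 - (-1)*(-677036)/1345755 = 2 - 1*677036/1345755 = 2 - 677036/1345755 = 2014474/1345755 ≈ 1.4969)
-7*Q = -7*2014474/1345755 = -14101318/1345755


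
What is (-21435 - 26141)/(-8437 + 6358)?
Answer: 47576/2079 ≈ 22.884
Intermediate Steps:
(-21435 - 26141)/(-8437 + 6358) = -47576/(-2079) = -47576*(-1/2079) = 47576/2079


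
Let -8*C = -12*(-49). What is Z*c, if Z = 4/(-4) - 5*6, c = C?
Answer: 4557/2 ≈ 2278.5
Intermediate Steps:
C = -147/2 (C = -(-3)*(-49)/2 = -⅛*588 = -147/2 ≈ -73.500)
c = -147/2 ≈ -73.500
Z = -31 (Z = 4*(-¼) - 30 = -1 - 30 = -31)
Z*c = -31*(-147/2) = 4557/2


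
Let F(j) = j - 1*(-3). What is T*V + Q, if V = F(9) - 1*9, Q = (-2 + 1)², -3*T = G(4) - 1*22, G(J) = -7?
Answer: 30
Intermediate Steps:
F(j) = 3 + j (F(j) = j + 3 = 3 + j)
T = 29/3 (T = -(-7 - 1*22)/3 = -(-7 - 22)/3 = -⅓*(-29) = 29/3 ≈ 9.6667)
Q = 1 (Q = (-1)² = 1)
V = 3 (V = (3 + 9) - 1*9 = 12 - 9 = 3)
T*V + Q = (29/3)*3 + 1 = 29 + 1 = 30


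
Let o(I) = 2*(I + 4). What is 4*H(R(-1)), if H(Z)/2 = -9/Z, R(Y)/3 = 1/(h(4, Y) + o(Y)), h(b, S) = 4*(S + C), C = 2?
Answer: -240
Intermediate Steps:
o(I) = 8 + 2*I (o(I) = 2*(4 + I) = 8 + 2*I)
h(b, S) = 8 + 4*S (h(b, S) = 4*(S + 2) = 4*(2 + S) = 8 + 4*S)
R(Y) = 3/(16 + 6*Y) (R(Y) = 3/((8 + 4*Y) + (8 + 2*Y)) = 3/(16 + 6*Y))
H(Z) = -18/Z (H(Z) = 2*(-9/Z) = -18/Z)
4*H(R(-1)) = 4*(-18/(3/(2*(8 + 3*(-1))))) = 4*(-18/(3/(2*(8 - 3)))) = 4*(-18/((3/2)/5)) = 4*(-18/((3/2)*(⅕))) = 4*(-18/3/10) = 4*(-18*10/3) = 4*(-60) = -240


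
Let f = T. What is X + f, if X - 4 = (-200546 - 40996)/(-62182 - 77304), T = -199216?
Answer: -13893521745/69743 ≈ -1.9921e+5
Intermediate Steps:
X = 399743/69743 (X = 4 + (-200546 - 40996)/(-62182 - 77304) = 4 - 241542/(-139486) = 4 - 241542*(-1/139486) = 4 + 120771/69743 = 399743/69743 ≈ 5.7317)
f = -199216
X + f = 399743/69743 - 199216 = -13893521745/69743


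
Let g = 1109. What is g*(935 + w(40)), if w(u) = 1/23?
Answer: 23850154/23 ≈ 1.0370e+6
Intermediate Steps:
w(u) = 1/23
g*(935 + w(40)) = 1109*(935 + 1/23) = 1109*(21506/23) = 23850154/23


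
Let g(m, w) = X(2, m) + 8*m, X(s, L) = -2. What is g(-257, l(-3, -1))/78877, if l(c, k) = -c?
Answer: -2058/78877 ≈ -0.026091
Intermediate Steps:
g(m, w) = -2 + 8*m
g(-257, l(-3, -1))/78877 = (-2 + 8*(-257))/78877 = (-2 - 2056)*(1/78877) = -2058*1/78877 = -2058/78877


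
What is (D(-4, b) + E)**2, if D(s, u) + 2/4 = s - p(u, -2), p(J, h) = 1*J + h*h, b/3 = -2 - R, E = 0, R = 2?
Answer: 49/4 ≈ 12.250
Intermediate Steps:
b = -12 (b = 3*(-2 - 1*2) = 3*(-2 - 2) = 3*(-4) = -12)
p(J, h) = J + h**2
D(s, u) = -9/2 + s - u (D(s, u) = -1/2 + (s - (u + (-2)**2)) = -1/2 + (s - (u + 4)) = -1/2 + (s - (4 + u)) = -1/2 + (s + (-4 - u)) = -1/2 + (-4 + s - u) = -9/2 + s - u)
(D(-4, b) + E)**2 = ((-9/2 - 4 - 1*(-12)) + 0)**2 = ((-9/2 - 4 + 12) + 0)**2 = (7/2 + 0)**2 = (7/2)**2 = 49/4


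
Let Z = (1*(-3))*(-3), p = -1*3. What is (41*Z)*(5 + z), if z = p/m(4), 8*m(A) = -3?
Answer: 4797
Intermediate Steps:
m(A) = -3/8 (m(A) = (1/8)*(-3) = -3/8)
p = -3
z = 8 (z = -3/(-3/8) = -3*(-8/3) = 8)
Z = 9 (Z = -3*(-3) = 9)
(41*Z)*(5 + z) = (41*9)*(5 + 8) = 369*13 = 4797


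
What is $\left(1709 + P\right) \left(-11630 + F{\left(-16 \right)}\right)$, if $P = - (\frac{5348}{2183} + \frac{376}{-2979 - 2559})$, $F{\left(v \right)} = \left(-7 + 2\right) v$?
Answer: $- \frac{39716754904750}{2014909} \approx -1.9711 \cdot 10^{7}$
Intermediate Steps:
$F{\left(v \right)} = - 5 v$
$P = - \frac{14398208}{6044727}$ ($P = - (5348 \cdot \frac{1}{2183} + \frac{376}{-5538}) = - (\frac{5348}{2183} + 376 \left(- \frac{1}{5538}\right)) = - (\frac{5348}{2183} - \frac{188}{2769}) = \left(-1\right) \frac{14398208}{6044727} = - \frac{14398208}{6044727} \approx -2.3819$)
$\left(1709 + P\right) \left(-11630 + F{\left(-16 \right)}\right) = \left(1709 - \frac{14398208}{6044727}\right) \left(-11630 - -80\right) = \frac{10316040235 \left(-11630 + 80\right)}{6044727} = \frac{10316040235}{6044727} \left(-11550\right) = - \frac{39716754904750}{2014909}$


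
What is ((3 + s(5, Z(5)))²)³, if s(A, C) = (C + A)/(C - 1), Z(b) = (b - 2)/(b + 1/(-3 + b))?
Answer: 9474296896/15625 ≈ 6.0636e+5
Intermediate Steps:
Z(b) = (-2 + b)/(b + 1/(-3 + b))
s(A, C) = (A + C)/(-1 + C)
((3 + s(5, Z(5)))²)³ = ((3 + (5 + (6 + 5² - 5*5)/(1 + 5² - 3*5))/(-1 + (6 + 5² - 5*5)/(1 + 5² - 3*5)))²)³ = ((3 + (5 + (6 + 25 - 25)/(1 + 25 - 15))/(-1 + (6 + 25 - 25)/(1 + 25 - 15)))²)³ = ((3 + (5 + 6/11)/(-1 + 6/11))²)³ = ((3 + (61/11)/(-5/11))²)³ = ((3 - 11/5*61/11)²)³ = ((3 - 61/5)²)³ = ((-46/5)²)³ = (2116/25)³ = 9474296896/15625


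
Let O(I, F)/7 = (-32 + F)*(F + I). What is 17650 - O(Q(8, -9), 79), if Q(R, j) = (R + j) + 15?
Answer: -12947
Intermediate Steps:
Q(R, j) = 15 + R + j
O(I, F) = 7*(-32 + F)*(F + I) (O(I, F) = 7*((-32 + F)*(F + I)) = 7*(-32 + F)*(F + I))
17650 - O(Q(8, -9), 79) = 17650 - (-224*79 - 224*(15 + 8 - 9) + 7*79**2 + 7*79*(15 + 8 - 9)) = 17650 - (-17696 - 224*14 + 7*6241 + 7*79*14) = 17650 - (-17696 - 3136 + 43687 + 7742) = 17650 - 1*30597 = 17650 - 30597 = -12947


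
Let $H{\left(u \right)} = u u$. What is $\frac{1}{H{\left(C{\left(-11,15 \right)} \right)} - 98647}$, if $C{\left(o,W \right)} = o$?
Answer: $- \frac{1}{98526} \approx -1.015 \cdot 10^{-5}$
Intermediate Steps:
$H{\left(u \right)} = u^{2}$
$\frac{1}{H{\left(C{\left(-11,15 \right)} \right)} - 98647} = \frac{1}{\left(-11\right)^{2} - 98647} = \frac{1}{121 - 98647} = \frac{1}{-98526} = - \frac{1}{98526}$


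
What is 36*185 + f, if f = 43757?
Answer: 50417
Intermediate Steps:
36*185 + f = 36*185 + 43757 = 6660 + 43757 = 50417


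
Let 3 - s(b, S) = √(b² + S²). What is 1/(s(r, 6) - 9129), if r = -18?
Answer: -507/4626862 + √10/13880586 ≈ -0.00010935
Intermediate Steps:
s(b, S) = 3 - √(S² + b²) (s(b, S) = 3 - √(b² + S²) = 3 - √(S² + b²))
1/(s(r, 6) - 9129) = 1/((3 - √(6² + (-18)²)) - 9129) = 1/((3 - √(36 + 324)) - 9129) = 1/((3 - √360) - 9129) = 1/((3 - 6*√10) - 9129) = 1/(-9126 - 6*√10)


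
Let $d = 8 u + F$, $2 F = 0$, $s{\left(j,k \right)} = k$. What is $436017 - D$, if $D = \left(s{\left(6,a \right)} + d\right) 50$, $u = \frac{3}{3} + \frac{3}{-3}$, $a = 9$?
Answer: $435567$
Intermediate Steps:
$F = 0$ ($F = \frac{1}{2} \cdot 0 = 0$)
$u = 0$ ($u = 3 \cdot \frac{1}{3} + 3 \left(- \frac{1}{3}\right) = 1 - 1 = 0$)
$d = 0$ ($d = 8 \cdot 0 + 0 = 0 + 0 = 0$)
$D = 450$ ($D = \left(9 + 0\right) 50 = 9 \cdot 50 = 450$)
$436017 - D = 436017 - 450 = 435567$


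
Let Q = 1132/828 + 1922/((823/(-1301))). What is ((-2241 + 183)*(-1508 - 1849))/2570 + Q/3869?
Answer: 2276191497552952/846977821065 ≈ 2687.4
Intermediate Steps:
Q = -517375145/170361 (Q = 1132*(1/828) + 1922/((823*(-1/1301))) = 283/207 + 1922/(-823/1301) = 283/207 + 1922*(-1301/823) = 283/207 - 2500522/823 = -517375145/170361 ≈ -3036.9)
((-2241 + 183)*(-1508 - 1849))/2570 + Q/3869 = ((-2241 + 183)*(-1508 - 1849))/2570 - 517375145/170361/3869 = -2058*(-3357)*(1/2570) - 517375145/170361*1/3869 = 6908706*(1/2570) - 517375145/659126709 = 3454353/1285 - 517375145/659126709 = 2276191497552952/846977821065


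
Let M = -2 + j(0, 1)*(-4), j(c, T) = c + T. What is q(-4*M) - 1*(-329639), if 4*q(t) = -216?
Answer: 329585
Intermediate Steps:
j(c, T) = T + c
M = -6 (M = -2 + (1 + 0)*(-4) = -2 + 1*(-4) = -2 - 4 = -6)
q(t) = -54 (q(t) = (1/4)*(-216) = -54)
q(-4*M) - 1*(-329639) = -54 - 1*(-329639) = -54 + 329639 = 329585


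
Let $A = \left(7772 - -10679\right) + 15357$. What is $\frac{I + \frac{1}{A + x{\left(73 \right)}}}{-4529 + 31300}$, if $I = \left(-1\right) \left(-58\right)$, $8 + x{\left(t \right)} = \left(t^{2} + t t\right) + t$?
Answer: $\frac{2582799}{1192139401} \approx 0.0021665$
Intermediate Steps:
$x{\left(t \right)} = -8 + t + 2 t^{2}$ ($x{\left(t \right)} = -8 + \left(\left(t^{2} + t t\right) + t\right) = -8 + \left(\left(t^{2} + t^{2}\right) + t\right) = -8 + \left(2 t^{2} + t\right) = -8 + \left(t + 2 t^{2}\right) = -8 + t + 2 t^{2}$)
$A = 33808$ ($A = \left(7772 + 10679\right) + 15357 = 18451 + 15357 = 33808$)
$I = 58$
$\frac{I + \frac{1}{A + x{\left(73 \right)}}}{-4529 + 31300} = \frac{58 + \frac{1}{33808 + \left(-8 + 73 + 2 \cdot 73^{2}\right)}}{-4529 + 31300} = \frac{58 + \frac{1}{33808 + \left(-8 + 73 + 2 \cdot 5329\right)}}{26771} = \left(58 + \frac{1}{33808 + \left(-8 + 73 + 10658\right)}\right) \frac{1}{26771} = \left(58 + \frac{1}{33808 + 10723}\right) \frac{1}{26771} = \left(58 + \frac{1}{44531}\right) \frac{1}{26771} = \frac{2582799}{44531} \cdot \frac{1}{26771} = \frac{2582799}{1192139401}$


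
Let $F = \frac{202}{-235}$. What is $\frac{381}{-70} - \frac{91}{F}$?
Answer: $\frac{354997}{3535} \approx 100.42$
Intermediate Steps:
$F = - \frac{202}{235}$ ($F = 202 \left(- \frac{1}{235}\right) = - \frac{202}{235} \approx -0.85957$)
$\frac{381}{-70} - \frac{91}{F} = \frac{381}{-70} - \frac{91}{- \frac{202}{235}} = 381 \left(- \frac{1}{70}\right) - - \frac{21385}{202} = - \frac{381}{70} + \frac{21385}{202} = \frac{354997}{3535}$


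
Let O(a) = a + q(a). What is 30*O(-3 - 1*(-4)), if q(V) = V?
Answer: 60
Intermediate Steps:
O(a) = 2*a (O(a) = a + a = 2*a)
30*O(-3 - 1*(-4)) = 30*(2*(-3 - 1*(-4))) = 30*(2*(-3 + 4)) = 30*(2*1) = 30*2 = 60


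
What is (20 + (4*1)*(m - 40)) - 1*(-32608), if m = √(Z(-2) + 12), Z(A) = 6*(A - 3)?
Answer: 32468 + 12*I*√2 ≈ 32468.0 + 16.971*I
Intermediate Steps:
Z(A) = -18 + 6*A (Z(A) = 6*(-3 + A) = -18 + 6*A)
m = 3*I*√2 (m = √((-18 + 6*(-2)) + 12) = √((-18 - 12) + 12) = √(-30 + 12) = √(-18) = 3*I*√2 ≈ 4.2426*I)
(20 + (4*1)*(m - 40)) - 1*(-32608) = (20 + (4*1)*(3*I*√2 - 40)) - 1*(-32608) = (20 + 4*(-40 + 3*I*√2)) + 32608 = (20 + (-160 + 12*I*√2)) + 32608 = (-140 + 12*I*√2) + 32608 = 32468 + 12*I*√2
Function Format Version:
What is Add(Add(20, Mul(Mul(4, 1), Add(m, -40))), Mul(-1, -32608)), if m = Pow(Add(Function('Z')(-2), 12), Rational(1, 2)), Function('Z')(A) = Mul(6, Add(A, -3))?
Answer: Add(32468, Mul(12, I, Pow(2, Rational(1, 2)))) ≈ Add(32468., Mul(16.971, I))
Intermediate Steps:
Function('Z')(A) = Add(-18, Mul(6, A)) (Function('Z')(A) = Mul(6, Add(-3, A)) = Add(-18, Mul(6, A)))
m = Mul(3, I, Pow(2, Rational(1, 2))) (m = Pow(Add(Add(-18, Mul(6, -2)), 12), Rational(1, 2)) = Pow(Add(Add(-18, -12), 12), Rational(1, 2)) = Pow(Add(-30, 12), Rational(1, 2)) = Pow(-18, Rational(1, 2)) = Mul(3, I, Pow(2, Rational(1, 2))) ≈ Mul(4.2426, I))
Add(Add(20, Mul(Mul(4, 1), Add(m, -40))), Mul(-1, -32608)) = Add(Add(20, Mul(Mul(4, 1), Add(Mul(3, I, Pow(2, Rational(1, 2))), -40))), Mul(-1, -32608)) = Add(Add(20, Mul(4, Add(-40, Mul(3, I, Pow(2, Rational(1, 2)))))), 32608) = Add(Add(20, Add(-160, Mul(12, I, Pow(2, Rational(1, 2))))), 32608) = Add(Add(-140, Mul(12, I, Pow(2, Rational(1, 2)))), 32608) = Add(32468, Mul(12, I, Pow(2, Rational(1, 2))))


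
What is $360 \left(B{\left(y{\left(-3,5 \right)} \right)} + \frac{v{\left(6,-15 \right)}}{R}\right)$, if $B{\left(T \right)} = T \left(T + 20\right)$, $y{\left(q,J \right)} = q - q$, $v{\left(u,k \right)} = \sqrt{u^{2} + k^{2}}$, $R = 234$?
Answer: $\frac{60 \sqrt{29}}{13} \approx 24.855$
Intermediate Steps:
$v{\left(u,k \right)} = \sqrt{k^{2} + u^{2}}$
$y{\left(q,J \right)} = 0$
$B{\left(T \right)} = T \left(20 + T\right)$
$360 \left(B{\left(y{\left(-3,5 \right)} \right)} + \frac{v{\left(6,-15 \right)}}{R}\right) = 360 \left(0 \left(20 + 0\right) + \frac{\sqrt{\left(-15\right)^{2} + 6^{2}}}{234}\right) = 360 \left(0 \cdot 20 + \sqrt{225 + 36} \cdot \frac{1}{234}\right) = 360 \left(0 + \sqrt{261} \cdot \frac{1}{234}\right) = 360 \left(0 + 3 \sqrt{29} \cdot \frac{1}{234}\right) = 360 \left(0 + \frac{\sqrt{29}}{78}\right) = 360 \frac{\sqrt{29}}{78} = \frac{60 \sqrt{29}}{13}$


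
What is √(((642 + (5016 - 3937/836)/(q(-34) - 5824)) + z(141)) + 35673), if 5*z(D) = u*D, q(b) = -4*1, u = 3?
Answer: √611170386603865/129580 ≈ 190.78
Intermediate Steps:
q(b) = -4
z(D) = 3*D/5 (z(D) = (3*D)/5 = 3*D/5)
√(((642 + (5016 - 3937/836)/(q(-34) - 5824)) + z(141)) + 35673) = √(((642 + (5016 - 3937/836)/(-4 - 5824)) + (⅗)*141) + 35673) = √(((642 + (5016 - 3937*1/836)/(-5828)) + 423/5) + 35673) = √(((642 + (5016 - 3937/836)*(-1/5828)) + 423/5) + 35673) = √(((642 + (4189439/836)*(-1/5828)) + 423/5) + 35673) = √(((642 - 89137/103664) + 423/5) + 35673) = √((66463151/103664 + 423/5) + 35673) = √(376165627/518320 + 35673) = √(18866194987/518320) = √611170386603865/129580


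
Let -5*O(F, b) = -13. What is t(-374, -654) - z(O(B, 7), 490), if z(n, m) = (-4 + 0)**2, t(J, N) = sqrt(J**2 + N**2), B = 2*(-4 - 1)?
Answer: -16 + 2*sqrt(141898) ≈ 737.39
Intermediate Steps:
B = -10 (B = 2*(-5) = -10)
O(F, b) = 13/5 (O(F, b) = -1/5*(-13) = 13/5)
z(n, m) = 16 (z(n, m) = (-4)**2 = 16)
t(-374, -654) - z(O(B, 7), 490) = sqrt((-374)**2 + (-654)**2) - 1*16 = sqrt(139876 + 427716) - 16 = sqrt(567592) - 16 = 2*sqrt(141898) - 16 = -16 + 2*sqrt(141898)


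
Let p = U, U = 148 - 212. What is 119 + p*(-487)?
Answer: 31287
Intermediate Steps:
U = -64
p = -64
119 + p*(-487) = 119 - 64*(-487) = 119 + 31168 = 31287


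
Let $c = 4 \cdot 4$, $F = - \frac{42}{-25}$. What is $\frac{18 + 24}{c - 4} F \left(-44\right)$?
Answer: $- \frac{6468}{25} \approx -258.72$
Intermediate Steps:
$F = \frac{42}{25}$ ($F = \left(-42\right) \left(- \frac{1}{25}\right) = \frac{42}{25} \approx 1.68$)
$c = 16$
$\frac{18 + 24}{c - 4} F \left(-44\right) = \frac{18 + 24}{16 - 4} \cdot \frac{42}{25} \left(-44\right) = \frac{42}{12} \cdot \frac{42}{25} \left(-44\right) = 42 \cdot \frac{1}{12} \cdot \frac{42}{25} \left(-44\right) = \frac{7}{2} \cdot \frac{42}{25} \left(-44\right) = \frac{147}{25} \left(-44\right) = - \frac{6468}{25}$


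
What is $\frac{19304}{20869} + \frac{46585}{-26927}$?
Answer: $- \frac{452383557}{561939563} \approx -0.80504$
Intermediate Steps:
$\frac{19304}{20869} + \frac{46585}{-26927} = 19304 \cdot \frac{1}{20869} + 46585 \left(- \frac{1}{26927}\right) = \frac{19304}{20869} - \frac{46585}{26927} = - \frac{452383557}{561939563}$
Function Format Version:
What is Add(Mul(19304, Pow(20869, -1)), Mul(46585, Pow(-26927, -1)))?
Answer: Rational(-452383557, 561939563) ≈ -0.80504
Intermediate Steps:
Add(Mul(19304, Pow(20869, -1)), Mul(46585, Pow(-26927, -1))) = Add(Mul(19304, Rational(1, 20869)), Mul(46585, Rational(-1, 26927))) = Add(Rational(19304, 20869), Rational(-46585, 26927)) = Rational(-452383557, 561939563)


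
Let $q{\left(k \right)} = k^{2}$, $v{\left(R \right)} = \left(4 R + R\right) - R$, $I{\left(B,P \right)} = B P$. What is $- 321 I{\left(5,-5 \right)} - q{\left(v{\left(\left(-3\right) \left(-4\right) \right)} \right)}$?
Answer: $5721$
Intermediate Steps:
$v{\left(R \right)} = 4 R$ ($v{\left(R \right)} = 5 R - R = 4 R$)
$- 321 I{\left(5,-5 \right)} - q{\left(v{\left(\left(-3\right) \left(-4\right) \right)} \right)} = - 321 \cdot 5 \left(-5\right) - \left(4 \left(\left(-3\right) \left(-4\right)\right)\right)^{2} = \left(-321\right) \left(-25\right) - \left(4 \cdot 12\right)^{2} = 8025 - 48^{2} = 8025 - 2304 = 5721$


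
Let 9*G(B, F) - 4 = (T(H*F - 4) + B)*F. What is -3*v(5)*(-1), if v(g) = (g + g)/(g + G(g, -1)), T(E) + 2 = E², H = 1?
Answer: 90/7 ≈ 12.857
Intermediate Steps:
T(E) = -2 + E²
G(B, F) = 4/9 + F*(-2 + B + (-4 + F)²)/9 (G(B, F) = 4/9 + (((-2 + (1*F - 4)²) + B)*F)/9 = 4/9 + (((-2 + (F - 4)²) + B)*F)/9 = 4/9 + (((-2 + (-4 + F)²) + B)*F)/9 = 4/9 + ((-2 + B + (-4 + F)²)*F)/9 = 4/9 + (F*(-2 + B + (-4 + F)²))/9 = 4/9 + F*(-2 + B + (-4 + F)²)/9)
v(g) = 2*g/(-19/9 + 8*g/9) (v(g) = (g + g)/(g + (4/9 + (⅑)*g*(-1) + (⅑)*(-1)*(-2 + (-4 - 1)²))) = (2*g)/(g + (4/9 - g/9 + (⅑)*(-1)*(-2 + (-5)²))) = (2*g)/(g + (4/9 - g/9 + (⅑)*(-1)*(-2 + 25))) = (2*g)/(g + (4/9 - g/9 + (⅑)*(-1)*23)) = (2*g)/(g + (4/9 - g/9 - 23/9)) = (2*g)/(g + (-19/9 - g/9)) = (2*g)/(-19/9 + 8*g/9) = 2*g/(-19/9 + 8*g/9))
-3*v(5)*(-1) = -54*5/(-19 + 8*5)*(-1) = -54*5/(-19 + 40)*(-1) = -54*5/21*(-1) = -3*30/7*(-1) = -90/7*(-1) = 90/7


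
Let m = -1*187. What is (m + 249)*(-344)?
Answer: -21328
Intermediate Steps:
m = -187
(m + 249)*(-344) = (-187 + 249)*(-344) = 62*(-344) = -21328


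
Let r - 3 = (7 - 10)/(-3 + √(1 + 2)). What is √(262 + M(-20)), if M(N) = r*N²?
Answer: √(2062 + 200*√3) ≈ 49.076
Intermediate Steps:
r = 3 - 3/(-3 + √3) (r = 3 + (7 - 10)/(-3 + √(1 + 2)) = 3 - 3/(-3 + √3) ≈ 5.3660)
M(N) = N²*(9/2 + √3/2) (M(N) = (9/2 + √3/2)*N² = N²*(9/2 + √3/2))
√(262 + M(-20)) = √(262 + (½)*(-20)²*(9 + √3)) = √(262 + (½)*400*(9 + √3)) = √(262 + (1800 + 200*√3)) = √(2062 + 200*√3)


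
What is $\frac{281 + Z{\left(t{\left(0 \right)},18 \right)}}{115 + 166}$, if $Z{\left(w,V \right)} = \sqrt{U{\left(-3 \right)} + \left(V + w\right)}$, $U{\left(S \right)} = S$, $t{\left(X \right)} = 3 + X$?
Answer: $1 + \frac{3 \sqrt{2}}{281} \approx 1.0151$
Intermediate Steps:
$Z{\left(w,V \right)} = \sqrt{-3 + V + w}$ ($Z{\left(w,V \right)} = \sqrt{-3 + \left(V + w\right)} = \sqrt{-3 + V + w}$)
$\frac{281 + Z{\left(t{\left(0 \right)},18 \right)}}{115 + 166} = \frac{281 + \sqrt{-3 + 18 + \left(3 + 0\right)}}{115 + 166} = \frac{281 + \sqrt{-3 + 18 + 3}}{281} = \left(281 + \sqrt{18}\right) \frac{1}{281} = \left(281 + 3 \sqrt{2}\right) \frac{1}{281} = 1 + \frac{3 \sqrt{2}}{281}$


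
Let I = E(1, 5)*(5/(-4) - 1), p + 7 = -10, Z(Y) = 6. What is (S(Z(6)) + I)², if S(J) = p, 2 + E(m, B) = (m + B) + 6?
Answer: 6241/4 ≈ 1560.3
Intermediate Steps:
p = -17 (p = -7 - 10 = -17)
E(m, B) = 4 + B + m (E(m, B) = -2 + ((m + B) + 6) = -2 + ((B + m) + 6) = -2 + (6 + B + m) = 4 + B + m)
S(J) = -17
I = -45/2 (I = (4 + 5 + 1)*(5/(-4) - 1) = 10*(5*(-¼) - 1) = 10*(-5/4 - 1) = 10*(-9/4) = -45/2 ≈ -22.500)
(S(Z(6)) + I)² = (-17 - 45/2)² = (-79/2)² = 6241/4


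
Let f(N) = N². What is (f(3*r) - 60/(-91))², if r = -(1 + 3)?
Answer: 173290896/8281 ≈ 20926.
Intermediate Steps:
r = -4 (r = -1*4 = -4)
(f(3*r) - 60/(-91))² = ((3*(-4))² - 60/(-91))² = ((-12)² - 60*(-1/91))² = (144 + 60/91)² = (13164/91)² = 173290896/8281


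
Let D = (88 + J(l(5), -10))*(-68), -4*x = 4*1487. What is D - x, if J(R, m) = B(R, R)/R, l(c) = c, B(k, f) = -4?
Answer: -22213/5 ≈ -4442.6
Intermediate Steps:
x = -1487 ≈ -1487.0
J(R, m) = -4/R
D = -29648/5 (D = (88 - 4/5)*(-68) = (88 - 4*⅕)*(-68) = (88 - ⅘)*(-68) = (436/5)*(-68) = -29648/5 ≈ -5929.6)
D - x = -29648/5 - 1*(-1487) = -29648/5 + 1487 = -22213/5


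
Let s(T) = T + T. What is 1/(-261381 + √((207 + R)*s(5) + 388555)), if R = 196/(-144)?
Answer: -4704858/1229753457893 - 3*√14062010/1229753457893 ≈ -3.8350e-6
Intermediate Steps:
R = -49/36 (R = 196*(-1/144) = -49/36 ≈ -1.3611)
s(T) = 2*T
1/(-261381 + √((207 + R)*s(5) + 388555)) = 1/(-261381 + √((207 - 49/36)*(2*5) + 388555)) = 1/(-261381 + √((7403/36)*10 + 388555)) = 1/(-261381 + √(37015/18 + 388555)) = 1/(-261381 + √(7031005/18)) = 1/(-261381 + √14062010/6)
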